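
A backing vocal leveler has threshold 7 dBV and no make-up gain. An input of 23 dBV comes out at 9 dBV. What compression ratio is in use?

8:1

Input overshoot = 23 − 7 = 16 dB; output overshoot = 9 − 7 = 2 dB.
Ratio = 16 / 2 = 8.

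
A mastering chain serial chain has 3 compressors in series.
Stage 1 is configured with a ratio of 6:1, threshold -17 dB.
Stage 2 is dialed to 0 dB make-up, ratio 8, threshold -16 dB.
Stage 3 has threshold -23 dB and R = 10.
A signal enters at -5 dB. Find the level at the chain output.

-22.2875 dB

Stage 1: 12 dB above -17 dB, reduced 6:1 to 2 dB above → -15 dB.
Stage 2: 1 dB above -16 dB, reduced 8:1 to 0.125 dB above → -15.875 dB.
Stage 3: -15.875 dB is 7.125 dB over -23 dB; at 10:1 that becomes 0.7125 dB over, giving -22.2875 dB.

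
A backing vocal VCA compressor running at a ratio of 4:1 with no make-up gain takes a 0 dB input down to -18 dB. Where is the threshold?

-24 dB

Gain reduction = 0 − (-18) = 18 dB; output overshoot = GR / (R − 1) = 18 / 3 = 6 dB.
Threshold = output − output overshoot = -18 − 6 = -24 dB.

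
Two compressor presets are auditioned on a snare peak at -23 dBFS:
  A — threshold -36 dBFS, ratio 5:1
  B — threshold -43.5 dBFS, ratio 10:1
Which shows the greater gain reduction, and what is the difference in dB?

A: GR = 13 − 13/5 = 10.4 dB.
B: GR = 20.5 − 20.5/10 = 18.45 dB.
B applies 8.05 dB more gain reduction.

B, by 8.05 dB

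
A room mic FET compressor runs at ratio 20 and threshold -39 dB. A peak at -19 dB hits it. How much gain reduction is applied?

-19 dB exceeds the threshold by 20 dB.
After 20:1 compression the overshoot becomes 20/20 = 1 dB.
GR = overshoot in − overshoot out = 20 − 1 = 19 dB.

19 dB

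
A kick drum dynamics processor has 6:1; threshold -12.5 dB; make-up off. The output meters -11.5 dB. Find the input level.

-6.5 dB

That's 1 dB above the -12.5 dB threshold.
Before 6:1 compression the overshoot was 1 × 6 = 6 dB, so input = -12.5 + 6 = -6.5 dB.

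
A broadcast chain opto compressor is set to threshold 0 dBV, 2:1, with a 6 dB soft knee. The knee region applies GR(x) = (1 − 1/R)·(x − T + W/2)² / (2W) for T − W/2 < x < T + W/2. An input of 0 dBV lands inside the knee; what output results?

x − T + W/2 = 0 − 0 + 3 = 3.
GR = (1 − 1/2) × 3² / 12 = 0.5 × 9 / 12 = 0.375 dB.
Output = 0 − 0.375 = -0.375 dBV.

-0.375 dBV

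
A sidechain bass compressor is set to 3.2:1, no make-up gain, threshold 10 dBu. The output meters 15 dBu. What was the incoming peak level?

Post-compression overshoot = 15 − 10 = 5 dB.
Before 3.2:1 compression the overshoot was 5 × 3.2 = 16 dB, so input = 10 + 16 = 26 dBu.

26 dBu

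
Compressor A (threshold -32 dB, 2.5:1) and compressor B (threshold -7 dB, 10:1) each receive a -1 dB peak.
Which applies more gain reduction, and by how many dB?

A, by 13.2 dB

A: 31 dB over, compressed to 12.4 dB over, so 18.6 dB of GR.
B: 6 dB over, compressed to 0.6 dB over, so 5.4 dB of GR.
A applies 13.2 dB more gain reduction.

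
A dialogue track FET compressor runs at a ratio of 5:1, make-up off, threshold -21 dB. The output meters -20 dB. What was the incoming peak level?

The compressed level sits -20 − (-21) = 1 dB over threshold.
Undo the ratio: input overshoot = 1 × 5 = 5 dB, giving input = -16 dB.

-16 dB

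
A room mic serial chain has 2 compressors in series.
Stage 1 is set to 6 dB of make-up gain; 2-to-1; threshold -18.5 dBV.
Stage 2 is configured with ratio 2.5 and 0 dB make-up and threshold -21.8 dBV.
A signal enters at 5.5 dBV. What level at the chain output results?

Stage 1: 5.5 dBV is 24 dB over -18.5 dBV; at 2:1 that becomes 12 dB over, giving -6.5 dBV; +6 dB make-up → -0.5 dBV.
Stage 2: -0.5 dBV is 21.3 dB over -21.8 dBV; at 2.5:1 that becomes 8.52 dB over, giving -13.28 dBV.

-13.28 dBV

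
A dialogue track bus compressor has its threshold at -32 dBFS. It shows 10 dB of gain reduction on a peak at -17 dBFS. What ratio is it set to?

3:1

Input overshoot = -17 − (-32) = 15 dB.
Output overshoot = 15 − 10 = 5 dB.
Ratio = input overshoot / output overshoot = 15 / 5 = 3.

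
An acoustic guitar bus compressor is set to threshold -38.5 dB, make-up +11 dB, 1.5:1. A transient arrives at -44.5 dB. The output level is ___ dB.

-33.5 dB

-44.5 dB is 6 dB below the -38.5 dB threshold, so no gain reduction is applied.
Make-up gain adds 11 dB: -44.5 + 11 = -33.5 dB.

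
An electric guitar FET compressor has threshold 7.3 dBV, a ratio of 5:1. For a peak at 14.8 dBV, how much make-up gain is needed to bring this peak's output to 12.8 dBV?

4 dB

Overshoot 7.5 dB → 7.5/5 = 1.5 dB after compression, so the compressed level is 7.3 + 1.5 = 8.8 dBV.
Make-up = target − compressed = 12.8 − 8.8 = 4 dB.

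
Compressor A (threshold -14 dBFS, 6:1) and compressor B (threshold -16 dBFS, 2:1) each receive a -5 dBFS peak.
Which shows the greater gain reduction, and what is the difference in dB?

A: GR = 9 − 9/6 = 7.5 dB.
B: GR = 11 − 11/2 = 5.5 dB.
A applies 2 dB more gain reduction.

A, by 2 dB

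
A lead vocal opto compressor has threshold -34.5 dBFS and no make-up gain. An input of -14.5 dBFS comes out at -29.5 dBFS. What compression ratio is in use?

4:1

Input overshoot = -14.5 − (-34.5) = 20 dB; output overshoot = -29.5 − (-34.5) = 5 dB.
Ratio = 20 / 5 = 4.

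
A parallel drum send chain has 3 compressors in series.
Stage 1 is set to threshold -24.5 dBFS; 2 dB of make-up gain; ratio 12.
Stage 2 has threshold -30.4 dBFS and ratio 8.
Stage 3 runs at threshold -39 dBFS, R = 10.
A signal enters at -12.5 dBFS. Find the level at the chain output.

-38.02875 dBFS

Stage 1: -12.5 dBFS is 12 dB over -24.5 dBFS; at 12:1 that becomes 1 dB over, giving -23.5 dBFS; +2 dB make-up → -21.5 dBFS.
Stage 2: -21.5 dBFS is 8.9 dB over -30.4 dBFS; at 8:1 that becomes 1.1125 dB over, giving -29.2875 dBFS.
Stage 3: 9.7125 dB above -39 dBFS, reduced 10:1 to 0.97125 dB above → -38.02875 dBFS.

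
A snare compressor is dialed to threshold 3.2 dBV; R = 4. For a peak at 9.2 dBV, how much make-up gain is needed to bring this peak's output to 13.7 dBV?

Without make-up, output = threshold + overshoot/4 = 3.2 + 1.5 = 4.7 dBV.
Gap to target: 9 dB.

9 dB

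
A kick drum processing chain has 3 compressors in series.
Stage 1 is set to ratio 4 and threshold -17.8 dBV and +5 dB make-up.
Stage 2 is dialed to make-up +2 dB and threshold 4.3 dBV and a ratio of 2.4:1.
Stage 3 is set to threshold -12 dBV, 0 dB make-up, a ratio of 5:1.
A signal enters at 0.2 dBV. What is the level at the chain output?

-10.86 dBV

Stage 1: 18 dB above -17.8 dBV, reduced 4:1 to 4.5 dB above → -13.3 dBV; +5 dB make-up → -8.3 dBV.
Stage 2: -8.3 dBV ≤ 4.3 dBV, so stage 2 doesn't engage; make-up brings it to -6.3 dBV.
Stage 3: 5.7 dB above -12 dBV, reduced 5:1 to 1.14 dB above → -10.86 dBV.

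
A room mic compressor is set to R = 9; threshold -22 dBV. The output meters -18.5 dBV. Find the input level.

9.5 dBV

The compressed level sits -18.5 − (-22) = 3.5 dB over threshold.
Undo the ratio: input overshoot = 3.5 × 9 = 31.5 dB, giving input = 9.5 dBV.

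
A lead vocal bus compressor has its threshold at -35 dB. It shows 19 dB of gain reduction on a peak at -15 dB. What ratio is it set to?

Input overshoot = -15 − (-35) = 20 dB.
Output overshoot = 20 − 19 = 1 dB.
Ratio = input overshoot / output overshoot = 20 / 1 = 20.

20:1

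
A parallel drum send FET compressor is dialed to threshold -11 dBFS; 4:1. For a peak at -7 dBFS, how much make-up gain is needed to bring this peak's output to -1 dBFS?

Without make-up, output = threshold + overshoot/4 = -11 + 1 = -10 dBFS.
Gap to target: 9 dB.

9 dB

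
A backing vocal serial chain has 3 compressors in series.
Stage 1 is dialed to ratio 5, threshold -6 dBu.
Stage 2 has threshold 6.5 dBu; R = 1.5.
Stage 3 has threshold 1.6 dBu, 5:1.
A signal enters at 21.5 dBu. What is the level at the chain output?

Stage 1: overshoot 27.5 dB → 27.5/5 = 5.5 dB → -0.5 dBu.
Stage 2: -0.5 dBu is at or below the 6.5 dBu threshold — no compression; output -0.5 dBu.
Stage 3: -0.5 dBu is at or below the 1.6 dBu threshold — no compression; output -0.5 dBu.

-0.5 dBu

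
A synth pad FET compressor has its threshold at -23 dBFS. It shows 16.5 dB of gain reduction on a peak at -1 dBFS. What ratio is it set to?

4:1

Input overshoot = -1 − (-23) = 22 dB.
Output overshoot = 22 − 16.5 = 5.5 dB.
Ratio = input overshoot / output overshoot = 22 / 5.5 = 4.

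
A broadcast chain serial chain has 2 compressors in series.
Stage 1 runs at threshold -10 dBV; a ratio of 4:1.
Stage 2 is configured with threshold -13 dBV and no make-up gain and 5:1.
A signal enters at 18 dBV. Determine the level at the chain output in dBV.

-11 dBV

Stage 1: overshoot 28 dB → 28/4 = 7 dB → -3 dBV.
Stage 2: -3 dBV is 10 dB over -13 dBV; at 5:1 that becomes 2 dB over, giving -11 dBV.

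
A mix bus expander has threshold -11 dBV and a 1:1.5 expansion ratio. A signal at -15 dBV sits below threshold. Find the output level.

The input is 4 dB below the -11 dBV threshold.
A 1:1.5 expander multiplies undershoot by 1.5: 4 × 1.5 = 6 dB below threshold.
Output = -11 − 6 = -17 dBV.

-17 dBV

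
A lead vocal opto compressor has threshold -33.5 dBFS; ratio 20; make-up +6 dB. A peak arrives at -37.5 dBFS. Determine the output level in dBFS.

-31.5 dBFS

-37.5 dBFS is 4 dB below the -33.5 dBFS threshold, so no gain reduction is applied.
Make-up gain adds 6 dB: -37.5 + 6 = -31.5 dBFS.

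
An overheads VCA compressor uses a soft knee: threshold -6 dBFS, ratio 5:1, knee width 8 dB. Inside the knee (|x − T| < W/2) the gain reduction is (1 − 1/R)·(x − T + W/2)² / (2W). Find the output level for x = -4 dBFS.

x − T + W/2 = -4 − (-6) + 4 = 6.
GR = (1 − 1/5) × 6² / 16 = 0.8 × 36 / 16 = 1.8 dB.
Output = -4 − 1.8 = -5.8 dBFS.

-5.8 dBFS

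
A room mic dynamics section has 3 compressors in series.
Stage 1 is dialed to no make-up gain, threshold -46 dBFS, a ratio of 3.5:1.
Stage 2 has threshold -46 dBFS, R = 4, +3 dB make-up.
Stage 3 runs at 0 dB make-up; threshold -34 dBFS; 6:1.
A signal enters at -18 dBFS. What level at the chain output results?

-41 dBFS

Stage 1: -18 dBFS is 28 dB over -46 dBFS; at 3.5:1 that becomes 8 dB over, giving -38 dBFS.
Stage 2: 8 dB above -46 dBFS, reduced 4:1 to 2 dB above → -44 dBFS; +3 dB make-up → -41 dBFS.
Stage 3: below threshold (-41 ≤ -34); passes unchanged; output -41 dBFS.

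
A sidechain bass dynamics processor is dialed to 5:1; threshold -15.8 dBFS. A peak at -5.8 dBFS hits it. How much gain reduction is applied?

The signal is 10 dB above threshold.
A 5:1 ratio leaves 2 dB of that excess.
GR = overshoot in − overshoot out = 10 − 2 = 8 dB.

8 dB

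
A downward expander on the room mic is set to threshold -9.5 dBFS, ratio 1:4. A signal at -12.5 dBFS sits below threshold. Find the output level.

-21.5 dBFS

Undershoot = (-9.5) − (-12.5) = 3 dB.
At 1:4, that expands to 12 dB under threshold.
Output = -9.5 − 12 = -21.5 dBFS.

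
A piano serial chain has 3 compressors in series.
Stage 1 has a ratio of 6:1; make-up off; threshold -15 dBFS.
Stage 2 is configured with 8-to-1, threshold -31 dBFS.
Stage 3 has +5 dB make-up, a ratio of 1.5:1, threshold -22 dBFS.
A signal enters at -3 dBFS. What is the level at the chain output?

-23.75 dBFS

Stage 1: 12 dB above -15 dBFS, reduced 6:1 to 2 dB above → -13 dBFS.
Stage 2: overshoot 18 dB → 18/8 = 2.25 dB → -28.75 dBFS.
Stage 3: -28.75 dBFS is at or below the -22 dBFS threshold — no compression; make-up brings it to -23.75 dBFS.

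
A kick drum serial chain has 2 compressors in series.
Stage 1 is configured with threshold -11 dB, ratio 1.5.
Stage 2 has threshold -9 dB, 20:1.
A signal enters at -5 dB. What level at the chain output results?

-8.9 dB

Stage 1: overshoot 6 dB → 6/1.5 = 4 dB → -7 dB.
Stage 2: -7 dB is 2 dB over -9 dB; at 20:1 that becomes 0.1 dB over, giving -8.9 dB.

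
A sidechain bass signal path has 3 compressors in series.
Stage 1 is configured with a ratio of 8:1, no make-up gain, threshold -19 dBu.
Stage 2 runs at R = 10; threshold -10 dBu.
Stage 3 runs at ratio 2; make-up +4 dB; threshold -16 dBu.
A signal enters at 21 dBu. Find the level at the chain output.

-11 dBu

Stage 1: 21 dBu is 40 dB over -19 dBu; at 8:1 that becomes 5 dB over, giving -14 dBu.
Stage 2: -14 dBu ≤ -10 dBu, so stage 2 doesn't engage; output -14 dBu.
Stage 3: 2 dB above -16 dBu, reduced 2:1 to 1 dB above → -15 dBu; +4 dB make-up → -11 dBu.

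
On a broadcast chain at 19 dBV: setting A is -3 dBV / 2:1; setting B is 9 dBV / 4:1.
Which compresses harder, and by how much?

A: 22 dB over, compressed to 11 dB over, so 11 dB of GR.
B: 10 dB over, compressed to 2.5 dB over, so 7.5 dB of GR.
Difference: 3.5 dB in favour of A.

A, by 3.5 dB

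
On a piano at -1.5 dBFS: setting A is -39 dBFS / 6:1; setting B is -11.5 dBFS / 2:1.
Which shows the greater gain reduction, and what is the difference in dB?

A, by 26.25 dB

A: overshoot 37.5 dB → output overshoot 6.25 dB → GR 31.25 dB.
B: overshoot 10 dB → output overshoot 5 dB → GR 5 dB.
A applies 26.25 dB more gain reduction.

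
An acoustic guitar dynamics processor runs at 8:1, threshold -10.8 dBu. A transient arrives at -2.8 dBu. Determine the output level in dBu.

-9.8 dBu

-2.8 dBu sits 8 dB over threshold.
At 8:1 the overshoot is divided by 8, leaving 1 dB above threshold.
So the level is -10.8 + 1 = -9.8 dBu.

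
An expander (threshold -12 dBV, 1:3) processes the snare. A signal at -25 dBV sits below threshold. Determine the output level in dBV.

The input is 13 dB below the -12 dBV threshold.
A 1:3 expander multiplies undershoot by 3: 13 × 3 = 39 dB below threshold.
Output = -12 − 39 = -51 dBV.

-51 dBV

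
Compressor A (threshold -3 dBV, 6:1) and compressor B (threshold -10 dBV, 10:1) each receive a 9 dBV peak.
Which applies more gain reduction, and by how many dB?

A: overshoot 12 dB → output overshoot 2 dB → GR 10 dB.
B: overshoot 19 dB → output overshoot 1.9 dB → GR 17.1 dB.
B reduces 7.1 dB more.

B, by 7.1 dB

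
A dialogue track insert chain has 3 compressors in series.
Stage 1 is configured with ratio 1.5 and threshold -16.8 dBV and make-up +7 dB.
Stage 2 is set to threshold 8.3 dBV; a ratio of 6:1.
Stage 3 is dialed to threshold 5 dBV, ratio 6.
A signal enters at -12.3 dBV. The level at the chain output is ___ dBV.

-6.8 dBV

Stage 1: overshoot 4.5 dB → 4.5/1.5 = 3 dB → -13.8 dBV; +7 dB make-up → -6.8 dBV.
Stage 2: below threshold (-6.8 ≤ 8.3); passes unchanged; output -6.8 dBV.
Stage 3: -6.8 dBV is at or below the 5 dBV threshold — no compression; output -6.8 dBV.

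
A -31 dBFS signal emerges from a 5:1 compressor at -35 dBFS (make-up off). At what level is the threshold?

Input is 5 dB above T (since output overshoot × R = input overshoot: (-35 − T)·5 = -31 − T gives T = -36 dBFS).
Check: -36 + (-31 − (-36))/5 = -36 + 1 = -35 dBFS. ✓

-36 dBFS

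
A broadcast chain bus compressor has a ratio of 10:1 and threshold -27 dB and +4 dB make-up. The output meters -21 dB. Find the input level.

-7 dB

Stripping the +4 dB make-up gives -25 dB at the gain stage.
That's 2 dB above the -27 dB threshold.
Undo the ratio: input overshoot = 2 × 10 = 20 dB, giving input = -7 dB.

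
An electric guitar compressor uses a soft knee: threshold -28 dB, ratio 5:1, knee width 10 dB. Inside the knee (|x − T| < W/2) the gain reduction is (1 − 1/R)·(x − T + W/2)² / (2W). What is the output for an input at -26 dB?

-27.96 dB

x − T + W/2 = -26 − (-28) + 5 = 7.
GR = (1 − 1/5) × 7² / 20 = 0.8 × 49 / 20 = 1.96 dB.
Output = -26 − 1.96 = -27.96 dB.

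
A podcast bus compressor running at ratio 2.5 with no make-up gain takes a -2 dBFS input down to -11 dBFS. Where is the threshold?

Gain reduction = -2 − (-11) = 9 dB; output overshoot = GR / (R − 1) = 9 / 1.5 = 6 dB.
Threshold = output − output overshoot = -11 − 6 = -17 dBFS.

-17 dBFS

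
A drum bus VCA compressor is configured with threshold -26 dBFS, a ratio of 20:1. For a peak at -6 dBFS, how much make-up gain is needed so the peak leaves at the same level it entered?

19 dB

The peak compresses to -26 + 20/20 = -25 dBFS.
To reach -6 dBFS requires -6 − (-25) = 19 dB of make-up.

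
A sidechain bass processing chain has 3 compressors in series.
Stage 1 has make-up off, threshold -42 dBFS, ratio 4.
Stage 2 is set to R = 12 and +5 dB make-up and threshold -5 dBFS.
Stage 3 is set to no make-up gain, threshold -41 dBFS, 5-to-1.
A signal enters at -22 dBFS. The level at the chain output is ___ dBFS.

Stage 1: overshoot 20 dB → 20/4 = 5 dB → -37 dBFS.
Stage 2: -37 dBFS ≤ -5 dBFS, so stage 2 doesn't engage; make-up brings it to -32 dBFS.
Stage 3: -32 dBFS is 9 dB over -41 dBFS; at 5:1 that becomes 1.8 dB over, giving -39.2 dBFS.

-39.2 dBFS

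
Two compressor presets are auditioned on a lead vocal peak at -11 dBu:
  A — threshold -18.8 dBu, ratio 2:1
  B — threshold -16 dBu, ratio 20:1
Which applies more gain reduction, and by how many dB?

A: 7.8 dB over, compressed to 3.9 dB over, so 3.9 dB of GR.
B: 5 dB over, compressed to 0.25 dB over, so 4.75 dB of GR.
Difference: 0.85 dB in favour of B.

B, by 0.85 dB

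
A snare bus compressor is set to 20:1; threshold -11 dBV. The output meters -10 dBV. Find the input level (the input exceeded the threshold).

9 dBV

That's 1 dB above the -11 dBV threshold.
Before 20:1 compression the overshoot was 1 × 20 = 20 dB, so input = -11 + 20 = 9 dBV.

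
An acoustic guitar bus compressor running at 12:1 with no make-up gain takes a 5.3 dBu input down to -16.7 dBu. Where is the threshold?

-18.7 dBu

Let T be the threshold. Output overshoot = (input overshoot)/R, so -16.7 − T = (5.3 − T)/12.
12·(-16.7 − T) = 5.3 − T → 11·T = -200.4 − 5.3 = -205.7.
T = -205.7/11 = -18.7 dBu.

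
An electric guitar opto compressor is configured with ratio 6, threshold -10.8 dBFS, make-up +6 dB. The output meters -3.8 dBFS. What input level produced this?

-4.8 dBFS

Before make-up, the level was -3.8 − 6 = -9.8 dBFS.
That's 1 dB above the -10.8 dBFS threshold.
Undo the ratio: input overshoot = 1 × 6 = 6 dB, giving input = -4.8 dBFS.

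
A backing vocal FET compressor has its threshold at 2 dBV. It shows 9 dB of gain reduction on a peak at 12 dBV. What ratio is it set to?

Input overshoot = 12 − 2 = 10 dB.
Output overshoot = 10 − 9 = 1 dB.
Ratio = input overshoot / output overshoot = 10 / 1 = 10.

10:1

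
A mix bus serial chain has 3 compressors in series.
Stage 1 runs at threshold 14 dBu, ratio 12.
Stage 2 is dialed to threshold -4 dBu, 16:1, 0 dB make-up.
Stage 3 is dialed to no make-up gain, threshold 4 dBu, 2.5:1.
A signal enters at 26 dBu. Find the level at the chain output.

-2.8125 dBu

Stage 1: overshoot 12 dB → 12/12 = 1 dB → 15 dBu.
Stage 2: 15 dBu is 19 dB over -4 dBu; at 16:1 that becomes 1.1875 dB over, giving -2.8125 dBu.
Stage 3: below threshold (-2.8125 ≤ 4); passes unchanged; output -2.8125 dBu.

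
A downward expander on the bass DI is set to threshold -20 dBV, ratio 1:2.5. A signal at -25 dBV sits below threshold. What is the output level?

Below threshold, a 1:2.5 expander applies gain = (2.5−1)×(T − x) of attenuation.
(2.5−1) × 5 = 7.5 dB, so output = -25 − 7.5 = -32.5 dBV.

-32.5 dBV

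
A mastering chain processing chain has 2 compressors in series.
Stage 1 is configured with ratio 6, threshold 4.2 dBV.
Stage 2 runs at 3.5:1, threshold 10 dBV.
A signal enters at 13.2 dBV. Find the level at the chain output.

5.7 dBV

Stage 1: 9 dB above 4.2 dBV, reduced 6:1 to 1.5 dB above → 5.7 dBV.
Stage 2: 5.7 dBV ≤ 10 dBV, so stage 2 doesn't engage; output 5.7 dBV.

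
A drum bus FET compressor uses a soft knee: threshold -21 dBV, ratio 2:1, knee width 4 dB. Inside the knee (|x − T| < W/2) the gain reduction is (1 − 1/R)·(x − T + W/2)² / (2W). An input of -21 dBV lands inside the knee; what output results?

x − T + W/2 = -21 − (-21) + 2 = 2.
GR = (1 − 1/2) × 2² / 8 = 0.5 × 4 / 8 = 0.25 dB.
Output = -21 − 0.25 = -21.25 dBV.

-21.25 dBV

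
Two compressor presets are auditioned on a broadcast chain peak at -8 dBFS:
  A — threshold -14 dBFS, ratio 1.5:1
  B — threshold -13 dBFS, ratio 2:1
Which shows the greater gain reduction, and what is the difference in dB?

B, by 0.5 dB

A: GR = 6 − 6/1.5 = 2 dB.
B: GR = 5 − 5/2 = 2.5 dB.
Difference: 0.5 dB in favour of B.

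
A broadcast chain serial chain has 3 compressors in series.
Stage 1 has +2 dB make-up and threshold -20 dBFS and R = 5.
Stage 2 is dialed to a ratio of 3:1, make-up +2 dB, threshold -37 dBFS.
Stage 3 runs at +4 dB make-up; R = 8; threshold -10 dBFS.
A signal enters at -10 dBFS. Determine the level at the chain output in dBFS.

Stage 1: -10 dBFS is 10 dB over -20 dBFS; at 5:1 that becomes 2 dB over, giving -18 dBFS; +2 dB make-up → -16 dBFS.
Stage 2: 21 dB above -37 dBFS, reduced 3:1 to 7 dB above → -30 dBFS; +2 dB make-up → -28 dBFS.
Stage 3: -28 dBFS ≤ -10 dBFS, so stage 3 doesn't engage; make-up brings it to -24 dBFS.

-24 dBFS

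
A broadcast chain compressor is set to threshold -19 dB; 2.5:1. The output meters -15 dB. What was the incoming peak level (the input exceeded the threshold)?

-9 dB

The compressed level sits -15 − (-19) = 4 dB over threshold.
Before 2.5:1 compression the overshoot was 4 × 2.5 = 10 dB, so input = -19 + 10 = -9 dB.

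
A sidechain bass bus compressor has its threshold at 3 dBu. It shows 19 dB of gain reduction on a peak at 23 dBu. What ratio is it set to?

20:1

Input overshoot = 23 − 3 = 20 dB.
Output overshoot = 20 − 19 = 1 dB.
Ratio = input overshoot / output overshoot = 20 / 1 = 20.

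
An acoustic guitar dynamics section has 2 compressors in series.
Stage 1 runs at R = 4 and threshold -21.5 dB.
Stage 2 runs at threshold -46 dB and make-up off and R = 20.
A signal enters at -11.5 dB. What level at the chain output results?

-44.65 dB

Stage 1: 10 dB above -21.5 dB, reduced 4:1 to 2.5 dB above → -19 dB.
Stage 2: -19 dB is 27 dB over -46 dB; at 20:1 that becomes 1.35 dB over, giving -44.65 dB.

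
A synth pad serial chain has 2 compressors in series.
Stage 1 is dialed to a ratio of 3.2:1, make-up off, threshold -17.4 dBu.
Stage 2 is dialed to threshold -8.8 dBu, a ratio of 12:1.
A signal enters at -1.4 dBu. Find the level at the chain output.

Stage 1: overshoot 16 dB → 16/3.2 = 5 dB → -12.4 dBu.
Stage 2: below threshold (-12.4 ≤ -8.8); passes unchanged; output -12.4 dBu.

-12.4 dBu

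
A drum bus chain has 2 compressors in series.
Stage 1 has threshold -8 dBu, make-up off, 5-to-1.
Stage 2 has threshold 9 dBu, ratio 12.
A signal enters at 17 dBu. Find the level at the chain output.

-3 dBu

Stage 1: 25 dB above -8 dBu, reduced 5:1 to 5 dB above → -3 dBu.
Stage 2: -3 dBu ≤ 9 dBu, so stage 2 doesn't engage; output -3 dBu.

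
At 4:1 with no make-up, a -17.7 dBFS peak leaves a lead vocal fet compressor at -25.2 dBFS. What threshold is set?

Let T be the threshold. Output overshoot = (input overshoot)/R, so -25.2 − T = (-17.7 − T)/4.
4·(-25.2 − T) = -17.7 − T → 3·T = -100.8 − (-17.7) = -83.1.
T = -83.1/3 = -27.7 dBFS.

-27.7 dBFS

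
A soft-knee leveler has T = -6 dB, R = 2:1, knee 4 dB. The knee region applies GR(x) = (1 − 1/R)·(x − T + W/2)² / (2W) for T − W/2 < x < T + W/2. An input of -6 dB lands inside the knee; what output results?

-6.25 dB

x − T + W/2 = -6 − (-6) + 2 = 2.
GR = (1 − 1/2) × 2² / 8 = 0.5 × 4 / 8 = 0.25 dB.
Output = -6 − 0.25 = -6.25 dB.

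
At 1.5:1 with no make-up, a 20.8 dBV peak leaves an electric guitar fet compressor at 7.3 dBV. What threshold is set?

Gain reduction = 20.8 − 7.3 = 13.5 dB; output overshoot = GR / (R − 1) = 13.5 / 0.5 = 27 dB.
Threshold = output − output overshoot = 7.3 − 27 = -19.7 dBV.

-19.7 dBV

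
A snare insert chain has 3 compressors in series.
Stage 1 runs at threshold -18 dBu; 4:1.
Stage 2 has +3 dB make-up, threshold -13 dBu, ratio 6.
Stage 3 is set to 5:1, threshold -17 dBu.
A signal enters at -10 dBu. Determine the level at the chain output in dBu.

-16.2 dBu

Stage 1: overshoot 8 dB → 8/4 = 2 dB → -16 dBu.
Stage 2: -16 dBu is at or below the -13 dBu threshold — no compression; make-up brings it to -13 dBu.
Stage 3: overshoot 4 dB → 4/5 = 0.8 dB → -16.2 dBu.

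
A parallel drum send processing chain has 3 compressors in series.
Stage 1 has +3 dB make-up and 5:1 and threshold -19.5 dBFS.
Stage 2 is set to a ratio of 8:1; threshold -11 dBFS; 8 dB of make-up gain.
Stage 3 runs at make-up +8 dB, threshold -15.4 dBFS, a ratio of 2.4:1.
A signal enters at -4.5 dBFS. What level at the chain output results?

-3.275 dBFS

Stage 1: -4.5 dBFS is 15 dB over -19.5 dBFS; at 5:1 that becomes 3 dB over, giving -16.5 dBFS; +3 dB make-up → -13.5 dBFS.
Stage 2: -13.5 dBFS is at or below the -11 dBFS threshold — no compression; make-up brings it to -5.5 dBFS.
Stage 3: overshoot 9.9 dB → 9.9/2.4 = 4.125 dB → -11.275 dBFS; +8 dB make-up → -3.275 dBFS.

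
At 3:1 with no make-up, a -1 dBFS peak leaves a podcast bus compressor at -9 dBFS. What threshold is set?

-13 dBFS

Input is 12 dB above T (since output overshoot × R = input overshoot: (-9 − T)·3 = -1 − T gives T = -13 dBFS).
Check: -13 + (-1 − (-13))/3 = -13 + 4 = -9 dBFS. ✓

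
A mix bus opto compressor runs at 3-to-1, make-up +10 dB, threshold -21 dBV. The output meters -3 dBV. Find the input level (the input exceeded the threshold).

Before make-up, the level was -3 − 10 = -13 dBV.
Post-compression overshoot = -13 − (-21) = 8 dB.
Input overshoot = R × output overshoot = 24 dB → input = -21 + 24 = 3 dBV.

3 dBV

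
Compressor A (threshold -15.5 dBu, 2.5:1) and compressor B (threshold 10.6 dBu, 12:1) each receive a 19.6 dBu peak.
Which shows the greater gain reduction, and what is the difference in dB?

A, by 12.81 dB

A: overshoot 35.1 dB → output overshoot 14.04 dB → GR 21.06 dB.
B: overshoot 9 dB → output overshoot 0.75 dB → GR 8.25 dB.
Difference: 12.81 dB in favour of A.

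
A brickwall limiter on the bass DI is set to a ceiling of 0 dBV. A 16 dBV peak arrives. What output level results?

0 dBV

A brickwall limiter is an ∞:1 compressor: any input above the ceiling is clamped to 0 dBV.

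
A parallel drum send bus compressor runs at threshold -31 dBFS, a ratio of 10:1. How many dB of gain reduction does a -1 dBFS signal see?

-1 dBFS exceeds the threshold by 30 dB.
After 10:1 compression the overshoot becomes 30/10 = 3 dB.
Gain reduction = 30 − 3 = 27 dB.

27 dB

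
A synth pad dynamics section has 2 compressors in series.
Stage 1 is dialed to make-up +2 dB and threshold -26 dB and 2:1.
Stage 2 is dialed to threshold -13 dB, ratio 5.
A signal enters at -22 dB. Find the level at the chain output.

-22 dB

Stage 1: 4 dB above -26 dB, reduced 2:1 to 2 dB above → -24 dB; +2 dB make-up → -22 dB.
Stage 2: -22 dB is at or below the -13 dB threshold — no compression; output -22 dB.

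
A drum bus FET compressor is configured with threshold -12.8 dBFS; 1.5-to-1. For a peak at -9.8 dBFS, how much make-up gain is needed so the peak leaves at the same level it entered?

Overshoot 3 dB → 3/1.5 = 2 dB after compression, so the compressed level is -12.8 + 2 = -10.8 dBFS.
Make-up = target − compressed = -9.8 − (-10.8) = 1 dB.

1 dB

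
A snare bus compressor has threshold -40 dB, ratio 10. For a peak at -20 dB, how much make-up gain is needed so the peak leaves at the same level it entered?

Without make-up, output = threshold + overshoot/10 = -40 + 2 = -38 dB.
Gap to target: 18 dB.

18 dB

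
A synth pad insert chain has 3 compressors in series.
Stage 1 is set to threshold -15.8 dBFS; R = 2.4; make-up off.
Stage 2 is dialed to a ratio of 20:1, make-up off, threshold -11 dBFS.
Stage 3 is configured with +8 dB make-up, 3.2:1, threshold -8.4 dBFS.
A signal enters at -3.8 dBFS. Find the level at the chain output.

Stage 1: overshoot 12 dB → 12/2.4 = 5 dB → -10.8 dBFS.
Stage 2: -10.8 dBFS is 0.2 dB over -11 dBFS; at 20:1 that becomes 0.01 dB over, giving -10.99 dBFS.
Stage 3: -10.99 dBFS ≤ -8.4 dBFS, so stage 3 doesn't engage; make-up brings it to -2.99 dBFS.

-2.99 dBFS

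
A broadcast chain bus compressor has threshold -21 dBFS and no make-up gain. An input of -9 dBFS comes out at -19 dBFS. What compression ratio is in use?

6:1

Input overshoot = -9 − (-21) = 12 dB; output overshoot = -19 − (-21) = 2 dB.
Ratio = 12 / 2 = 6.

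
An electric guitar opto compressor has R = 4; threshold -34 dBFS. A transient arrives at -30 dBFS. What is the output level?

-33 dBFS

-30 dBFS sits 4 dB over threshold.
4:1 compression reduces that to 4/4 = 1 dB over.
So the level is -34 + 1 = -33 dBFS.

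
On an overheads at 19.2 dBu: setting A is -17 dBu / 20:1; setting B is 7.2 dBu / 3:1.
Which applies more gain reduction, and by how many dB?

A, by 26.39 dB

A: overshoot 36.2 dB → output overshoot 1.81 dB → GR 34.39 dB.
B: overshoot 12 dB → output overshoot 4 dB → GR 8 dB.
A reduces 26.39 dB more.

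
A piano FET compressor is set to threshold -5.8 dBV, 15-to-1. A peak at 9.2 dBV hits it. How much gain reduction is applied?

14 dB

The signal is 15 dB above threshold.
A 15:1 ratio leaves 1 dB of that excess.
GR = overshoot in − overshoot out = 15 − 1 = 14 dB.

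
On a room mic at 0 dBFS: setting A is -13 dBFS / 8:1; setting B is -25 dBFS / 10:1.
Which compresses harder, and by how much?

B, by 11.125 dB

A: 13 dB over, compressed to 1.625 dB over, so 11.375 dB of GR.
B: 25 dB over, compressed to 2.5 dB over, so 22.5 dB of GR.
B applies 11.125 dB more gain reduction.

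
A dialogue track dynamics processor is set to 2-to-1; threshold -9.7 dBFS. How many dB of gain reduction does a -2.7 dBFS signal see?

-2.7 dBFS exceeds the threshold by 7 dB.
A 2:1 ratio leaves 3.5 dB of that excess.
So the signal is attenuated by 7 − 3.5 = 3.5 dB.

3.5 dB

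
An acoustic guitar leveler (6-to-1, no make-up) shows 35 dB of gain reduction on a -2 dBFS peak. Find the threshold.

Let T be the threshold. Output overshoot = (input overshoot)/R, so -37 − T = (-2 − T)/6.
6·(-37 − T) = -2 − T → 5·T = -222 − (-2) = -220.
T = -220/5 = -44 dBFS.

-44 dBFS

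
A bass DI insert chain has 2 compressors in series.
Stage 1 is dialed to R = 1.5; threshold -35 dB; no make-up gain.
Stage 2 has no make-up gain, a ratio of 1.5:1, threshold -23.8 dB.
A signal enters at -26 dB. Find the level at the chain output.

-29 dB

Stage 1: overshoot 9 dB → 9/1.5 = 6 dB → -29 dB.
Stage 2: -29 dB ≤ -23.8 dB, so stage 2 doesn't engage; output -29 dB.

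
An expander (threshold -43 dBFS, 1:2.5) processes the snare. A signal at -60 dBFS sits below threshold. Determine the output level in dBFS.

-85.5 dBFS

Undershoot = (-43) − (-60) = 17 dB.
At 1:2.5, that expands to 42.5 dB under threshold.
Output = -43 − 42.5 = -85.5 dBFS.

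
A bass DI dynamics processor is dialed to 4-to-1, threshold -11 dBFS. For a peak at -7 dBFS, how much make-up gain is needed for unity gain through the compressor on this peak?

3 dB

The peak compresses to -11 + 4/4 = -10 dBFS.
To reach -7 dBFS requires -7 − (-10) = 3 dB of make-up.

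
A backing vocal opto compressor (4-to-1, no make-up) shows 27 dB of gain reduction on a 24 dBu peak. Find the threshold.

-12 dBu

Gain reduction = 24 − (-3) = 27 dB; output overshoot = GR / (R − 1) = 27 / 3 = 9 dB.
Threshold = output − output overshoot = -3 − 9 = -12 dBu.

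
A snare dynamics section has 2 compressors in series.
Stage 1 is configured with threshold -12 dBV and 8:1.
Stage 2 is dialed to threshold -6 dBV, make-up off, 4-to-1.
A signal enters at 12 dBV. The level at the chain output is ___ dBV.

Stage 1: overshoot 24 dB → 24/8 = 3 dB → -9 dBV.
Stage 2: -9 dBV is at or below the -6 dBV threshold — no compression; output -9 dBV.

-9 dBV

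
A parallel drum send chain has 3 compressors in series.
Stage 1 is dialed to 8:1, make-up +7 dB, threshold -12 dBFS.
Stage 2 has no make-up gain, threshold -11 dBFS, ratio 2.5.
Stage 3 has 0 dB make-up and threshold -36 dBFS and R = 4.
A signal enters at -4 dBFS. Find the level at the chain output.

-29.05 dBFS

Stage 1: -4 dBFS is 8 dB over -12 dBFS; at 8:1 that becomes 1 dB over, giving -11 dBFS; +7 dB make-up → -4 dBFS.
Stage 2: overshoot 7 dB → 7/2.5 = 2.8 dB → -8.2 dBFS.
Stage 3: -8.2 dBFS is 27.8 dB over -36 dBFS; at 4:1 that becomes 6.95 dB over, giving -29.05 dBFS.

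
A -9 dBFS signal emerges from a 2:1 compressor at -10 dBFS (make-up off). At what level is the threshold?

Gain reduction = -9 − (-10) = 1 dB; output overshoot = GR / (R − 1) = 1 / 1 = 1 dB.
Threshold = output − output overshoot = -10 − 1 = -11 dBFS.

-11 dBFS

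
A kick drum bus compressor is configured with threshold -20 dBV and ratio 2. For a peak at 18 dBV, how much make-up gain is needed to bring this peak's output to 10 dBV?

11 dB

Without make-up, output = threshold + overshoot/2 = -20 + 19 = -1 dBV.
Gap to target: 11 dB.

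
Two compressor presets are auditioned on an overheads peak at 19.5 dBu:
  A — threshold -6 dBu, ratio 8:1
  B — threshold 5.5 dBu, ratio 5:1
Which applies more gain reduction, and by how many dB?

A: GR = 25.5 − 25.5/8 = 22.3125 dB.
B: GR = 14 − 14/5 = 11.2 dB.
Difference: 11.1125 dB in favour of A.

A, by 11.1125 dB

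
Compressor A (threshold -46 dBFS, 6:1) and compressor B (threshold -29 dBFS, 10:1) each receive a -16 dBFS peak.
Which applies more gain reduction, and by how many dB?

A: overshoot 30 dB → output overshoot 5 dB → GR 25 dB.
B: overshoot 13 dB → output overshoot 1.3 dB → GR 11.7 dB.
A reduces 13.3 dB more.

A, by 13.3 dB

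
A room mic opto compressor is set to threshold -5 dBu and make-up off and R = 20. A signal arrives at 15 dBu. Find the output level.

-4 dBu

Overshoot: 15 − (-5) = 20 dB.
20:1 compression reduces that to 20/20 = 1 dB over.
So the level is -5 + 1 = -4 dBu.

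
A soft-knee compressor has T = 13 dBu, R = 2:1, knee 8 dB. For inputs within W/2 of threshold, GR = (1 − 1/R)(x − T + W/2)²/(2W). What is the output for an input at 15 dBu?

x − T + W/2 = 15 − 13 + 4 = 6.
GR = (1 − 1/2) × 6² / 16 = 0.5 × 36 / 16 = 1.125 dB.
Output = 15 − 1.125 = 13.875 dBu.

13.875 dBu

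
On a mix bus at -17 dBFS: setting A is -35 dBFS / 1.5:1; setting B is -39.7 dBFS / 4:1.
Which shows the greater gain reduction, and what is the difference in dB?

B, by 11.025 dB

A: GR = 18 − 18/1.5 = 6 dB.
B: GR = 22.7 − 22.7/4 = 17.025 dB.
Difference: 11.025 dB in favour of B.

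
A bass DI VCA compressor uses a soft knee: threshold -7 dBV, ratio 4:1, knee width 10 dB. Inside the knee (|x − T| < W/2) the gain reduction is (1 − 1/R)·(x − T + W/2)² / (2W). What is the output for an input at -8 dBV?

x − T + W/2 = -8 − (-7) + 5 = 4.
GR = (1 − 1/4) × 4² / 20 = 0.75 × 16 / 20 = 0.6 dB.
Output = -8 − 0.6 = -8.6 dBV.

-8.6 dBV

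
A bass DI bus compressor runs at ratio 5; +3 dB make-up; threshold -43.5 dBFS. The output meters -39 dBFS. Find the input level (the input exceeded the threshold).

-36 dBFS

Before make-up, the level was -39 − 3 = -42 dBFS.
That's 1.5 dB above the -43.5 dBFS threshold.
Before 5:1 compression the overshoot was 1.5 × 5 = 7.5 dB, so input = -43.5 + 7.5 = -36 dBFS.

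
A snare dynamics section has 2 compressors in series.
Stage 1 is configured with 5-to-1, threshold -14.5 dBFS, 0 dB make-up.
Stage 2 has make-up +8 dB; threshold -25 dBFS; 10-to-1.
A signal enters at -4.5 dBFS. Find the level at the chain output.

Stage 1: -4.5 dBFS is 10 dB over -14.5 dBFS; at 5:1 that becomes 2 dB over, giving -12.5 dBFS.
Stage 2: -12.5 dBFS is 12.5 dB over -25 dBFS; at 10:1 that becomes 1.25 dB over, giving -23.75 dBFS; +8 dB make-up → -15.75 dBFS.

-15.75 dBFS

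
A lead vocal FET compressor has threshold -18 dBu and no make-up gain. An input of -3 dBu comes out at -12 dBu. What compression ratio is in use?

2.5:1

Input overshoot = -3 − (-18) = 15 dB; output overshoot = -12 − (-18) = 6 dB.
Ratio = 15 / 6 = 2.5.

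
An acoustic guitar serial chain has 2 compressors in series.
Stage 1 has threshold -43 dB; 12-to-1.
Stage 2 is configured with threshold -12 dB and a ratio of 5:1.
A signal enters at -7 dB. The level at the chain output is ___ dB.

-40 dB

Stage 1: overshoot 36 dB → 36/12 = 3 dB → -40 dB.
Stage 2: below threshold (-40 ≤ -12); passes unchanged; output -40 dB.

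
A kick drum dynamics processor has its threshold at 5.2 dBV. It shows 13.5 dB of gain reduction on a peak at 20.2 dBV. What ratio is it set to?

10:1

Input overshoot = 20.2 − 5.2 = 15 dB.
Output overshoot = 15 − 13.5 = 1.5 dB.
Ratio = input overshoot / output overshoot = 15 / 1.5 = 10.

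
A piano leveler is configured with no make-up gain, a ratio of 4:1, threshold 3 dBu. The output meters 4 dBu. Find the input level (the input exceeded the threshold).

Post-compression overshoot = 4 − 3 = 1 dB.
Before 4:1 compression the overshoot was 1 × 4 = 4 dB, so input = 3 + 4 = 7 dBu.

7 dBu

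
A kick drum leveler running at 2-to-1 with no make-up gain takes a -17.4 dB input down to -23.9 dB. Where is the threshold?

Let T be the threshold. Output overshoot = (input overshoot)/R, so -23.9 − T = (-17.4 − T)/2.
2·(-23.9 − T) = -17.4 − T → 1·T = -47.8 − (-17.4) = -30.4.
T = -30.4/1 = -30.4 dB.

-30.4 dB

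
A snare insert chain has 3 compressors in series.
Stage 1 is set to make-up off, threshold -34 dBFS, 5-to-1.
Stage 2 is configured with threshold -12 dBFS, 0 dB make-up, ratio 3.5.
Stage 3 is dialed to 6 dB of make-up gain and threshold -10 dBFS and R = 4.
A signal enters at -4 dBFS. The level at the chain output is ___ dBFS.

-22 dBFS

Stage 1: 30 dB above -34 dBFS, reduced 5:1 to 6 dB above → -28 dBFS.
Stage 2: -28 dBFS ≤ -12 dBFS, so stage 2 doesn't engage; output -28 dBFS.
Stage 3: -28 dBFS ≤ -10 dBFS, so stage 3 doesn't engage; make-up brings it to -22 dBFS.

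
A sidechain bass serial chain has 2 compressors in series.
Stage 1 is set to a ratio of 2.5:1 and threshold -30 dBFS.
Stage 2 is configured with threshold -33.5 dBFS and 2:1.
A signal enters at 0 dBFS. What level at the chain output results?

Stage 1: overshoot 30 dB → 30/2.5 = 12 dB → -18 dBFS.
Stage 2: overshoot 15.5 dB → 15.5/2 = 7.75 dB → -25.75 dBFS.

-25.75 dBFS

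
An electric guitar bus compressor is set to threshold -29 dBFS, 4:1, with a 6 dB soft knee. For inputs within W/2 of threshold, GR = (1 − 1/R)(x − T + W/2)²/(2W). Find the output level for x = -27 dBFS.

x − T + W/2 = -27 − (-29) + 3 = 5.
GR = (1 − 1/4) × 5² / 12 = 0.75 × 25 / 12 = 1.5625 dB.
Output = -27 − 1.5625 = -28.5625 dBFS.

-28.5625 dBFS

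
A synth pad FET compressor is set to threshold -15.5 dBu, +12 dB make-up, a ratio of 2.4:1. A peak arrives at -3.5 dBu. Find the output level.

1.5 dBu

The input is 12 dB above the -15.5 dBu threshold.
At 2.4:1 the overshoot is divided by 2.4, leaving 5 dB above threshold.
That puts the output at -10.5 dBu; make-up adds 12 dB, giving 1.5 dBu.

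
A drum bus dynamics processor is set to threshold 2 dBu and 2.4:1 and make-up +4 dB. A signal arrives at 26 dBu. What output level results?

The input is 24 dB above the 2 dBu threshold.
2.4:1 compression reduces that to 24/2.4 = 10 dB over.
That puts the output at 12 dBu; make-up adds 4 dB, giving 16 dBu.

16 dBu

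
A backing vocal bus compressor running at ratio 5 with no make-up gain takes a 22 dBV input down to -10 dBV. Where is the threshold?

Gain reduction = 22 − (-10) = 32 dB; output overshoot = GR / (R − 1) = 32 / 4 = 8 dB.
Threshold = output − output overshoot = -10 − 8 = -18 dBV.

-18 dBV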